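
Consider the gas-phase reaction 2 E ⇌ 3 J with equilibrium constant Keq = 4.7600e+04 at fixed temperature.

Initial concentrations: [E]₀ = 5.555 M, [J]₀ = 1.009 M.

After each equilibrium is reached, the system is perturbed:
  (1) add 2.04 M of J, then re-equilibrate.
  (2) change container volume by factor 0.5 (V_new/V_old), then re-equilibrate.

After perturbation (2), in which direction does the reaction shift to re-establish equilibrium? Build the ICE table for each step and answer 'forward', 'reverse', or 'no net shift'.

Q₀ = 0.03329 vs Keq = 4.7600e+04 ⇒ Q<K, forward
Step 1:
                  E         J
  init        5.555     1.009
  Δ          -5.428     8.142
  eq         0.1269     9.151
  solve Keq expr → x = 2.714; check Q = 4.7600e+04
Then add 2.04 M of J.
Step 2:
                  E         J
  init       0.1269     11.19
  Δ         0.04322  -0.06483
  eq         0.1701     11.13
  solve Keq expr → x = -0.02161; check Q = 4.7600e+04
Then change container volume by factor 0.5 (V_new/V_old).
Step 3:
                  E         J
  init       0.3402     22.25
  Δ          0.1344   -0.2016
  eq         0.4746     22.05
  solve Keq expr → x = -0.0672; check Q = 4.7600e+04

Direction: reverse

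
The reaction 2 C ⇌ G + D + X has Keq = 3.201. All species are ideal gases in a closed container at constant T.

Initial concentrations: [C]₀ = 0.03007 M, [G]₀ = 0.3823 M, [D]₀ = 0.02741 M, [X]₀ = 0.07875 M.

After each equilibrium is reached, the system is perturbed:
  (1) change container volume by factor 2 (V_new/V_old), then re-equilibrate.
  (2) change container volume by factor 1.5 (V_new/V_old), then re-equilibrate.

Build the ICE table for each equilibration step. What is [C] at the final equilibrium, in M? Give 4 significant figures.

Q₀ = 0.9126 vs Keq = 3.201 ⇒ Q<K, forward
Step 1:
                   C          G          D          X
  init       0.03007     0.3823    0.02741    0.07875
  Δ         -0.01162   0.005808   0.005808   0.005808
  eq         0.01845     0.3881    0.03322    0.08456
  solve Keq expr → x = 0.005808; check Q = 3.201
Then change container volume by factor 2 (V_new/V_old).
Step 2:
                   C          G          D          X
  init      0.009227     0.1941    0.01661    0.04228
  Δ         -0.00236    0.00118    0.00118    0.00118
  eq        0.006867     0.1952    0.01779    0.04346
  solve Keq expr → x = 0.00118; check Q = 3.201
Then change container volume by factor 1.5 (V_new/V_old).
Step 3:
                   C          G          D          X
  init      0.004578     0.1302    0.01186    0.02897
  Δ       -7.5127e-04 3.7564e-04 3.7564e-04 3.7564e-04
  eq        0.003827     0.1305    0.01224    0.02935
  solve Keq expr → x = 3.7564e-04; check Q = 3.201

[C]_eq = 0.003827 M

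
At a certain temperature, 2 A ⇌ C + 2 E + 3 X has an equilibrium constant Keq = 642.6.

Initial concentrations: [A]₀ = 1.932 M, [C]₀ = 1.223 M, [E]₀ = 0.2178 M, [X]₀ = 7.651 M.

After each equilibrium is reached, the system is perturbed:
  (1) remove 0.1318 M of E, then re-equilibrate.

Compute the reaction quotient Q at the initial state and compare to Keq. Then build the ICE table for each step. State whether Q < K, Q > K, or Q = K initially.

Q₀ = 6.961 vs Keq = 642.6 ⇒ Q<K, forward
Step 1:
                    A           C           E           X
  init          1.932       1.223      0.2178       7.651
  Δ            -0.724       0.362       0.724       1.086
  eq            1.208       1.585      0.9418       8.737
  solve Keq expr → x = 0.362; check Q = 642.6
Then remove 0.1318 M of E.
Step 2:
                    A           C           E           X
  init          1.208       1.585        0.81       8.737
  Δ          -0.06148     0.03074     0.06148     0.09223
  eq            1.146       1.616      0.8715       8.829
  solve Keq expr → x = 0.03074; check Q = 642.6

Q₀ = 6.961; Q < K (proceeds forward)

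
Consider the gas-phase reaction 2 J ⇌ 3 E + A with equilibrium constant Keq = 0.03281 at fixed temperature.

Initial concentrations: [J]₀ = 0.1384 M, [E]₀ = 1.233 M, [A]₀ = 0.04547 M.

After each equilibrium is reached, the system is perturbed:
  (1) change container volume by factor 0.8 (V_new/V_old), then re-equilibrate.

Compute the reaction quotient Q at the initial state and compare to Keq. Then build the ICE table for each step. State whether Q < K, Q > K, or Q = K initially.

Q₀ = 4.45; Q > K (proceeds reverse)

Q₀ = 4.45 vs Keq = 0.03281 ⇒ Q>K, reverse
Step 1:
                    J           E           A
  I            0.1384       1.233     0.04547
  C           0.08841     -0.1326     -0.0442
  E            0.2268         1.1    0.001267
  solve Keq expr → x = -0.0442; check Q = 0.03281
Then change container volume by factor 0.8 (V_new/V_old).
Step 2:
                    J           E           A
  I            0.2835       1.375    0.001583
  C          0.001117   -0.001675 -5.5828e-04
  E            0.2846       1.374    0.001025
  solve Keq expr → x = -5.5828e-04; check Q = 0.03281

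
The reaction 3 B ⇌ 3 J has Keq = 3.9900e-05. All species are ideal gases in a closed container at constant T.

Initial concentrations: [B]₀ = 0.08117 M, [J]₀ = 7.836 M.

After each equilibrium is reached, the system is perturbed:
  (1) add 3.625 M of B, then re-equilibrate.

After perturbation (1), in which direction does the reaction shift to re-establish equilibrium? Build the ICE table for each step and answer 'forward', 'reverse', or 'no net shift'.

Q₀ = 8.9970e+05 vs Keq = 3.9900e-05 ⇒ Q>K, reverse
Step 1:
                    B           J
  init        0.08117       7.836
  Δ             7.574      -7.574
  eq            7.656      0.2616
  solve Keq expr → x = -2.525; check Q = 3.9900e-05
Then add 3.625 M of B.
Step 2:
                    B           J
  init          11.28      0.2616
  Δ           -0.1198      0.1198
  eq            11.16      0.3814
  solve Keq expr → x = 0.03993; check Q = 3.9900e-05

Direction: forward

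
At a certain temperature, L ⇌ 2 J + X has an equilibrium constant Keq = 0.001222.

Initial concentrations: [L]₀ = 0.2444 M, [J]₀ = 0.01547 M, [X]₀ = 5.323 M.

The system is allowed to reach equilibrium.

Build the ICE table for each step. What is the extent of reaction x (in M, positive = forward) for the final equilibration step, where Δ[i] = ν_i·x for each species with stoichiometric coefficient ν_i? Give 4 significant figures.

Q₀ = 0.005212 vs Keq = 0.001222 ⇒ Q>K, reverse
Step 1:
                   L          J          X
  Initial     0.2444    0.01547      5.323
  Change    0.003958  -0.007916  -0.003958
  Equil       0.2484   0.007554      5.319
  solve Keq expr → x = -0.003958; check Q = 0.001222

x = -0.003958 M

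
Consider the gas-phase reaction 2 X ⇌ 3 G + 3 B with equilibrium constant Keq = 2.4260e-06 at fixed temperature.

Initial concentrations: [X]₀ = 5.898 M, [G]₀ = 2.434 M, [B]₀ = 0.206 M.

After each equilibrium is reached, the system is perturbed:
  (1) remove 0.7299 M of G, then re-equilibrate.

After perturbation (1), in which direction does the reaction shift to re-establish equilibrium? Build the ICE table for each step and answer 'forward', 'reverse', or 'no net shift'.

Q₀ = 0.003624 vs Keq = 2.4260e-06 ⇒ Q>K, reverse
Step 1:
                    X           G           B
  I             5.898       2.434       0.206
  C            0.1241     -0.1862     -0.1862
  E             6.022       2.248     0.01979
  solve Keq expr → x = -0.06207; check Q = 2.4260e-06
Then remove 0.7299 M of G.
Step 2:
                    X           G           B
  I             6.022       1.518     0.01979
  C         -0.006211    0.009316    0.009316
  E             6.016       1.527      0.0291
  solve Keq expr → x = 0.003105; check Q = 2.4260e-06

Direction: forward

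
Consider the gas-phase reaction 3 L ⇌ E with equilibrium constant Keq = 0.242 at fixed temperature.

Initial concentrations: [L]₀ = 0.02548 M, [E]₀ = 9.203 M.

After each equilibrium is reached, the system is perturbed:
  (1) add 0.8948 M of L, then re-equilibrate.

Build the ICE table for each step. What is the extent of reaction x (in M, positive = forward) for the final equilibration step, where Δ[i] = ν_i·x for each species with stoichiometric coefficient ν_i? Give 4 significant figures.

Q₀ = 5.5633e+05 vs Keq = 0.242 ⇒ Q>K, reverse
Step 1:
                  L         E
  I         0.02548     9.203
  C           3.202    -1.067
  E           3.227     8.136
  solve Keq expr → x = -1.067; check Q = 0.242
Then add 0.8948 M of L.
Step 2:
                  L         E
  I           4.122     8.136
  C         -0.8574    0.2858
  E           3.265     8.421
  solve Keq expr → x = 0.2858; check Q = 0.242

x = 0.2858 M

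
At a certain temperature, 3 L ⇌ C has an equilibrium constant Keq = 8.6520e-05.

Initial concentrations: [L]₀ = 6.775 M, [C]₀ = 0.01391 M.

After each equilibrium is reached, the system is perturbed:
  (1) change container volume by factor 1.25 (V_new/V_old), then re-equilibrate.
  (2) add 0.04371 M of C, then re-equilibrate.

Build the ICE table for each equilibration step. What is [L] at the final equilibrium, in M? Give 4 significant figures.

Q₀ = 4.4730e-05 vs Keq = 8.6520e-05 ⇒ Q<K, forward
Step 1:
                   L          C
  Initial      6.775    0.01391
  Change    -0.03765    0.01255
  Equil        6.737    0.02646
  solve Keq expr → x = 0.01255; check Q = 8.6520e-05
Then change container volume by factor 1.25 (V_new/V_old).
Step 2:
                   L          C
  Initial       5.39    0.02117
  Change     0.02235  -0.007451
  Equil        5.412    0.01372
  solve Keq expr → x = -0.007451; check Q = 8.6520e-05
Then add 0.04371 M of C.
Step 3:
                   L          C
  Initial      5.412    0.05743
  Change      0.1281   -0.04271
  Equil         5.54    0.01471
  solve Keq expr → x = -0.04271; check Q = 8.6520e-05

[L]_eq = 5.54 M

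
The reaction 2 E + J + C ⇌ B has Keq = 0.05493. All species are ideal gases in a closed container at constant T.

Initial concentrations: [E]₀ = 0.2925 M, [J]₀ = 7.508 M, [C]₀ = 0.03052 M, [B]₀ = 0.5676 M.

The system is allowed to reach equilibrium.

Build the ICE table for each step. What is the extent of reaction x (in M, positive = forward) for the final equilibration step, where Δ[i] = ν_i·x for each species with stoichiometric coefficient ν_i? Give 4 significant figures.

x = -0.3758 M

Q₀ = 28.95 vs Keq = 0.05493 ⇒ Q>K, reverse
Step 1:
                  E         J         C         B
  init       0.2925     7.508   0.03052    0.5676
  Δ          0.7516    0.3758    0.3758   -0.3758
  eq          1.044     7.884    0.4063    0.1918
  solve Keq expr → x = -0.3758; check Q = 0.05493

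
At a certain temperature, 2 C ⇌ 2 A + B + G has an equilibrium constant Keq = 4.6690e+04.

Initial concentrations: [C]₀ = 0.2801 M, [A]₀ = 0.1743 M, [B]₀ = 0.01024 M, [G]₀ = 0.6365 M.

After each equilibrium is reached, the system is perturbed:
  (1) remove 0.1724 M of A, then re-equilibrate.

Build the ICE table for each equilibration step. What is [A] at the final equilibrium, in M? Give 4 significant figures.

Q₀ = 0.002524 vs Keq = 4.6690e+04 ⇒ Q<K, forward
Step 1:
                   C          A          B          G
  init        0.2801     0.1743    0.01024     0.6365
  Δ          -0.2794     0.2794     0.1397     0.1397
  eq      7.1626e-04     0.4537     0.1499     0.7762
  solve Keq expr → x = 0.1397; check Q = 4.6690e+04
Then remove 0.1724 M of A.
Step 2:
                   C          A          B          G
  init    7.1626e-04     0.2813     0.1499     0.7762
  Δ       -2.7151e-04 2.7151e-04 1.3576e-04 1.3576e-04
  eq      4.4475e-04     0.2816     0.1501     0.7763
  solve Keq expr → x = 1.3576e-04; check Q = 4.6690e+04

[A]_eq = 0.2816 M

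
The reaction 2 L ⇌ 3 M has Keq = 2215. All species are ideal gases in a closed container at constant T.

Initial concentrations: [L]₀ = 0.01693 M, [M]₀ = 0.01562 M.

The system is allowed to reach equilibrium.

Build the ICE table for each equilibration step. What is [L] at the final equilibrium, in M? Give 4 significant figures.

Q₀ = 0.0133 vs Keq = 2215 ⇒ Q<K, forward
Step 1:
                    L           M
  I           0.01693     0.01562
  C          -0.01676     0.02513
  E        1.7480e-04     0.04075
  solve Keq expr → x = 0.008378; check Q = 2215

[L]_eq = 1.7480e-04 M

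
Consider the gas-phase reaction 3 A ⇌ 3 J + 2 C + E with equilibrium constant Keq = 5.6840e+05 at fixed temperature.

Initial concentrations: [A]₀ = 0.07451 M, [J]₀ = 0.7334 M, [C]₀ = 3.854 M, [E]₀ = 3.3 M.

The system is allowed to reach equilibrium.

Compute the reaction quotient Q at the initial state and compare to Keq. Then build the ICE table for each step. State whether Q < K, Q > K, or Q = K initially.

Q₀ = 4.6743e+04 vs Keq = 5.6840e+05 ⇒ Q<K, forward
Step 1:
                   A          J          C          E
  I          0.07451     0.7334      3.854        3.3
  C         -0.04013    0.04013    0.02675    0.01338
  E          0.03438     0.7735      3.881      3.313
  solve Keq expr → x = 0.01338; check Q = 5.6840e+05

Q₀ = 4.6743e+04; Q < K (proceeds forward)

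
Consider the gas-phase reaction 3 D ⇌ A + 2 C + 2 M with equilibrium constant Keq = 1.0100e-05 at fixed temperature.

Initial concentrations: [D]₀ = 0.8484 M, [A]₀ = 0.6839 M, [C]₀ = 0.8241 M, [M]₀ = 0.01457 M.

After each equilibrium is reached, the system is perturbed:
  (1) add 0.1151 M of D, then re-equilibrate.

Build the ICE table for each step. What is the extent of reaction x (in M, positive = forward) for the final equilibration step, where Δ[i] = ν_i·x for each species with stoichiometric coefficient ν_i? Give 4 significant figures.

x = 3.8624e-04 M

Q₀ = 1.6146e-04 vs Keq = 1.0100e-05 ⇒ Q>K, reverse
Step 1:
                    D           A           C           M
  I            0.8484      0.6839      0.8241     0.01457
  C           0.01614   -0.005378    -0.01076    -0.01076
  E            0.8645      0.6785      0.8133    0.003813
  solve Keq expr → x = -0.005378; check Q = 1.0100e-05
Then add 0.1151 M of D.
Step 2:
                    D           A           C           M
  I            0.9796      0.6785      0.8133    0.003813
  C         -0.001159  3.8624e-04  7.7248e-04  7.7248e-04
  E            0.9785      0.6789      0.8141    0.004586
  solve Keq expr → x = 3.8624e-04; check Q = 1.0100e-05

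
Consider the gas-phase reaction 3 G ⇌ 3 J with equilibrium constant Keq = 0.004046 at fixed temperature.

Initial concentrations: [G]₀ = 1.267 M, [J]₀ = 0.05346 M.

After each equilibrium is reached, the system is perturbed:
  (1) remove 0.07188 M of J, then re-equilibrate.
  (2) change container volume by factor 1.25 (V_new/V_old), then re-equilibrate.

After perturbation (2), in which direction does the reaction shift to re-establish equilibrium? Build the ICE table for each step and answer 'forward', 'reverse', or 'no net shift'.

Direction: no net shift

Q₀ = 7.5120e-05 vs Keq = 0.004046 ⇒ Q<K, forward
Step 1:
                  G         J
  I           1.267   0.05346
  C          -0.128     0.128
  E           1.139    0.1815
  solve Keq expr → x = 0.04268; check Q = 0.004046
Then remove 0.07188 M of J.
Step 2:
                  G         J
  I           1.139    0.1096
  C          -0.062     0.062
  E           1.077    0.1716
  solve Keq expr → x = 0.02067; check Q = 0.004046
Then change container volume by factor 1.25 (V_new/V_old).
Step 3:
                  G         J
  I          0.8616    0.1373
  C               0         0
  E          0.8616    0.1373
  solve Keq expr → x = 0; check Q = 0.004046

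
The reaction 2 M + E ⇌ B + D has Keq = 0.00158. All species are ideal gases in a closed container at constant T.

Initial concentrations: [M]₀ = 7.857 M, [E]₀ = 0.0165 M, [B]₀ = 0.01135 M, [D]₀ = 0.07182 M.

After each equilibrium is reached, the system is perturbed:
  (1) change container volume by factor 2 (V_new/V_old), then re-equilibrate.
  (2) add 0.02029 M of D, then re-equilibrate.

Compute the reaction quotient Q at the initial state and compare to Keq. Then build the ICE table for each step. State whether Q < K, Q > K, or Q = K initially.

Q₀ = 8.0028e-04; Q < K (proceeds forward)

Q₀ = 8.0028e-04 vs Keq = 0.00158 ⇒ Q<K, forward
Step 1:
                    M           E           B           D
  I             7.857      0.0165     0.01135     0.07182
  C         -0.008559   -0.004279    0.004279    0.004279
  E             7.848     0.01222     0.01563      0.0761
  solve Keq expr → x = 0.004279; check Q = 0.00158
Then change container volume by factor 2 (V_new/V_old).
Step 2:
                    M           E           B           D
  I             3.924     0.00611    0.007815     0.03805
  C          0.004358    0.002179   -0.002179   -0.002179
  E             3.929     0.00829    0.005635     0.03587
  solve Keq expr → x = -0.002179; check Q = 0.00158
Then add 0.02029 M of D.
Step 3:
                    M           E           B           D
  I             3.929     0.00829    0.005635     0.05616
  C          0.002688    0.001344   -0.001344   -0.001344
  E             3.931    0.009634    0.004291     0.05482
  solve Keq expr → x = -0.001344; check Q = 0.00158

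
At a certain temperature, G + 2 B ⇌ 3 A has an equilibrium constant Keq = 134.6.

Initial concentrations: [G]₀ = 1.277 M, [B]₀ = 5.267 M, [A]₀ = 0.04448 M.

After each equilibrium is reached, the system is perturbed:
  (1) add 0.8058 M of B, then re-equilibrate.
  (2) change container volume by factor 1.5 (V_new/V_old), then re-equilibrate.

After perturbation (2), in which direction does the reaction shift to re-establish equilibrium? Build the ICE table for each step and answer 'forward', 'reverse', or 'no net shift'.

Direction: no net shift

Q₀ = 2.4841e-06 vs Keq = 134.6 ⇒ Q<K, forward
Step 1:
                    G           B           A
  I             1.277       5.267     0.04448
  C            -1.228      -2.456       3.685
  E           0.04878       2.811       3.729
  solve Keq expr → x = 1.228; check Q = 134.6
Then add 0.8058 M of B.
Step 2:
                    G           B           A
  I           0.04878       3.616       3.729
  C          -0.01745    -0.03491     0.05236
  E           0.03132       3.581       3.782
  solve Keq expr → x = 0.01745; check Q = 134.6
Then change container volume by factor 1.5 (V_new/V_old).
Step 3:
                    G           B           A
  I           0.02088       2.388       2.521
  C                 0           0           0
  E           0.02088       2.388       2.521
  solve Keq expr → x = 0; check Q = 134.6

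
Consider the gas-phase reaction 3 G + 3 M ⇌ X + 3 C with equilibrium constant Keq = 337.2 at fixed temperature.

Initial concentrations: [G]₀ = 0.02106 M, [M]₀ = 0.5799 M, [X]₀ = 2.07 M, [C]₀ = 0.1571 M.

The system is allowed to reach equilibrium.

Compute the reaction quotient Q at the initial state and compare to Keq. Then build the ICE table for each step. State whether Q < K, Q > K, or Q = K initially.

Q₀ = 4406; Q > K (proceeds reverse)

Q₀ = 4406 vs Keq = 337.2 ⇒ Q>K, reverse
Step 1:
                    G           M           X           C
  I           0.02106      0.5799        2.07      0.1571
  C           0.02054     0.02054   -0.006846    -0.02054
  E            0.0416      0.6004       2.063      0.1366
  solve Keq expr → x = -0.006846; check Q = 337.2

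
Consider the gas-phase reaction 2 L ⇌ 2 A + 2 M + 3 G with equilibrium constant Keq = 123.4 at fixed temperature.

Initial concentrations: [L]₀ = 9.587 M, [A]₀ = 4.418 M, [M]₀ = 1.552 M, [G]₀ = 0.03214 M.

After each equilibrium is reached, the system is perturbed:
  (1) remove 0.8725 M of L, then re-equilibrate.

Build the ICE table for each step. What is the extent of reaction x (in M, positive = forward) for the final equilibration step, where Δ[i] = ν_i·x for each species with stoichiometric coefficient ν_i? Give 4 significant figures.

x = -0.03971 M

Q₀ = 1.6983e-05 vs Keq = 123.4 ⇒ Q<K, forward
Step 1:
                  L         A         M         G
  Initial     9.587     4.418     1.552   0.03214
  Change     -1.741     1.741     1.741     2.611
  Equil       7.846     6.159     3.293     2.643
  solve Keq expr → x = 0.8704; check Q = 123.4
Then remove 0.8725 M of L.
Step 2:
                  L         A         M         G
  Initial     6.974     6.159     3.293     2.643
  Change    0.07942  -0.07942  -0.07942   -0.1191
  Equil       7.053     6.079     3.213     2.524
  solve Keq expr → x = -0.03971; check Q = 123.4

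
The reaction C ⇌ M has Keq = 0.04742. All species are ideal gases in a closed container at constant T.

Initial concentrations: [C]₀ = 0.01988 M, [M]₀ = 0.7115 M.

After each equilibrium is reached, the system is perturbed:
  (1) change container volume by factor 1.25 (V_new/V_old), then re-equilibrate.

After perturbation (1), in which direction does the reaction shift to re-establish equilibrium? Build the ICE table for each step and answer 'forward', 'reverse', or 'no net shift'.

Direction: no net shift

Q₀ = 35.79 vs Keq = 0.04742 ⇒ Q>K, reverse
Step 1:
                    C           M
  Initial     0.01988      0.7115
  Change       0.6784     -0.6784
  Equil        0.6983     0.03311
  solve Keq expr → x = -0.6784; check Q = 0.04742
Then change container volume by factor 1.25 (V_new/V_old).
Step 2:
                    C           M
  Initial      0.5586     0.02649
  Change            0           0
  Equil        0.5586     0.02649
  solve Keq expr → x = 0; check Q = 0.04742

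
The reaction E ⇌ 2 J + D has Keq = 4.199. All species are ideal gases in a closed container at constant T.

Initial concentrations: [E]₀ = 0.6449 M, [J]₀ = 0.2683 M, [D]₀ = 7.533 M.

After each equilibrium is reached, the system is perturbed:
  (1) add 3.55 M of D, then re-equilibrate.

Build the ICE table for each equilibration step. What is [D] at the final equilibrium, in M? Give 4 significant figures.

[D]_eq = 11.18 M

Q₀ = 0.8408 vs Keq = 4.199 ⇒ Q<K, forward
Step 1:
                  E         J         D
  Initial    0.6449    0.2683     7.533
  Change    -0.1311    0.2623    0.1311
  Equil      0.5138    0.5306     7.664
  solve Keq expr → x = 0.1311; check Q = 4.199
Then add 3.55 M of D.
Step 2:
                  E         J         D
  Initial    0.5138    0.5306     11.21
  Change    0.03769  -0.07538  -0.03769
  Equil      0.5515    0.4552     11.18
  solve Keq expr → x = -0.03769; check Q = 4.199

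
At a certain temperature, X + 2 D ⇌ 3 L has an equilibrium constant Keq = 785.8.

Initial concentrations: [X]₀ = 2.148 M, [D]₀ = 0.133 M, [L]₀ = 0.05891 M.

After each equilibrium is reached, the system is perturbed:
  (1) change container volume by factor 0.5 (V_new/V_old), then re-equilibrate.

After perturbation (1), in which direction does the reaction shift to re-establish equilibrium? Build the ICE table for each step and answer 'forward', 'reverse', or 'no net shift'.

Q₀ = 0.005381 vs Keq = 785.8 ⇒ Q<K, forward
Step 1:
                  X         D         L
  Initial     2.148     0.133   0.05891
  Change   -0.06492   -0.1298    0.1948
  Equil       2.083  0.003158    0.2537
  solve Keq expr → x = 0.06492; check Q = 785.8
Then change container volume by factor 0.5 (V_new/V_old).
Step 2:
                  X         D         L
  Initial     4.166  0.006316    0.5073
  Change          0         0         0
  Equil       4.166  0.006316    0.5073
  solve Keq expr → x = 0; check Q = 785.8

Direction: no net shift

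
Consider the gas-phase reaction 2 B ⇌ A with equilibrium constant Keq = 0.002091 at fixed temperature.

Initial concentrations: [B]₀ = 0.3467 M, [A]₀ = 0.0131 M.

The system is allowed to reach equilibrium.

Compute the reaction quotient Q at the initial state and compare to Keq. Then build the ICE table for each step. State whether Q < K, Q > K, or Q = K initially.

Q₀ = 0.109; Q > K (proceeds reverse)

Q₀ = 0.109 vs Keq = 0.002091 ⇒ Q>K, reverse
Step 1:
                    B           A
  I            0.3467      0.0131
  C           0.02562    -0.01281
  E            0.3723  2.8986e-04
  solve Keq expr → x = -0.01281; check Q = 0.002091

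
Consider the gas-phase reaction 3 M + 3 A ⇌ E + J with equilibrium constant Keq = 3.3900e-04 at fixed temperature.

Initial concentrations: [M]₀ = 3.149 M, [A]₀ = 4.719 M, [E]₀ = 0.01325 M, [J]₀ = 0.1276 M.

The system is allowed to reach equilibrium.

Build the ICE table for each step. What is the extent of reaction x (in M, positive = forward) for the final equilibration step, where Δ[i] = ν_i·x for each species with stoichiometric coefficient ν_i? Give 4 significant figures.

Q₀ = 5.1523e-07 vs Keq = 3.3900e-04 ⇒ Q<K, forward
Step 1:
                    M           A           E           J
  init          3.149       4.719     0.01325      0.1276
  Δ            -1.021      -1.021      0.3402      0.3402
  eq            2.128       3.698      0.3535      0.4678
  solve Keq expr → x = 0.3402; check Q = 3.3900e-04

x = 0.3402 M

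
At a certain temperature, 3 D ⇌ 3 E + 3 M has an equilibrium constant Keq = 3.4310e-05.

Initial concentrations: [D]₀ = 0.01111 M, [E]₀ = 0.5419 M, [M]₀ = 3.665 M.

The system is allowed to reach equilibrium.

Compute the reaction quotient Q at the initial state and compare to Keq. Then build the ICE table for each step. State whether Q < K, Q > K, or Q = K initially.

Q₀ = 5.7126e+06 vs Keq = 3.4310e-05 ⇒ Q>K, reverse
Step 1:
                    D           E           M
  init        0.01111      0.5419       3.665
  Δ            0.5362     -0.5362     -0.5362
  eq           0.5473    0.005684       3.129
  solve Keq expr → x = -0.1787; check Q = 3.4310e-05

Q₀ = 5.7126e+06; Q > K (proceeds reverse)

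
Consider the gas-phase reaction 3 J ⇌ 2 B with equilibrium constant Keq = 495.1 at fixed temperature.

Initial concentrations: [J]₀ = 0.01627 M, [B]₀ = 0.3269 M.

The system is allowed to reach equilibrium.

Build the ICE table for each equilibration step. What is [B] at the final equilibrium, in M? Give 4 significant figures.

[B]_eq = 0.3 M

Q₀ = 2.4812e+04 vs Keq = 495.1 ⇒ Q>K, reverse
Step 1:
                  J         B
  init      0.01627    0.3269
  Δ         0.04038  -0.02692
  eq        0.05665       0.3
  solve Keq expr → x = -0.01346; check Q = 495.1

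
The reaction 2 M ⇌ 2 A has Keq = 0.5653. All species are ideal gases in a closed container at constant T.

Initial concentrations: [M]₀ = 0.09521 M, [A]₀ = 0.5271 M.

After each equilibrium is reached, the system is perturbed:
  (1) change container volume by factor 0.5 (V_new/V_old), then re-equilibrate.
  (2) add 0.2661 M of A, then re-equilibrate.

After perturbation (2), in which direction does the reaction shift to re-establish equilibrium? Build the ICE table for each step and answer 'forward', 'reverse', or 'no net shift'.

Q₀ = 30.65 vs Keq = 0.5653 ⇒ Q>K, reverse
Step 1:
                   M          A
  Initial    0.09521     0.5271
  Change        0.26      -0.26
  Equil       0.3552     0.2671
  solve Keq expr → x = -0.13; check Q = 0.5653
Then change container volume by factor 0.5 (V_new/V_old).
Step 2:
                   M          A
  Initial     0.7105     0.5342
  Change           0          0
  Equil       0.7105     0.5342
  solve Keq expr → x = 0; check Q = 0.5653
Then add 0.2661 M of A.
Step 3:
                   M          A
  Initial     0.7105     0.8003
  Change      0.1519    -0.1519
  Equil       0.8623     0.6484
  solve Keq expr → x = -0.07595; check Q = 0.5653

Direction: reverse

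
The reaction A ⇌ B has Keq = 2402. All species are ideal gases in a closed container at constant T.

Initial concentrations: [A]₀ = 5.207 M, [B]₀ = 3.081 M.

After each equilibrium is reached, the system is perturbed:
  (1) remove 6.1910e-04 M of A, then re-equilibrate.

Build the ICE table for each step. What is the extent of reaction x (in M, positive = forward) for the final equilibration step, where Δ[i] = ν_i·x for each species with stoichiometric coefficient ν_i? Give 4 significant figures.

Q₀ = 0.5917 vs Keq = 2402 ⇒ Q<K, forward
Step 1:
                    A           B
  init          5.207       3.081
  Δ            -5.204       5.204
  eq         0.003449       8.285
  solve Keq expr → x = 5.204; check Q = 2402
Then remove 6.1910e-04 M of A.
Step 2:
                    A           B
  init        0.00283       8.285
  Δ        6.1884e-04 -6.1884e-04
  eq         0.003449       8.284
  solve Keq expr → x = -6.1884e-04; check Q = 2402

x = -6.1884e-04 M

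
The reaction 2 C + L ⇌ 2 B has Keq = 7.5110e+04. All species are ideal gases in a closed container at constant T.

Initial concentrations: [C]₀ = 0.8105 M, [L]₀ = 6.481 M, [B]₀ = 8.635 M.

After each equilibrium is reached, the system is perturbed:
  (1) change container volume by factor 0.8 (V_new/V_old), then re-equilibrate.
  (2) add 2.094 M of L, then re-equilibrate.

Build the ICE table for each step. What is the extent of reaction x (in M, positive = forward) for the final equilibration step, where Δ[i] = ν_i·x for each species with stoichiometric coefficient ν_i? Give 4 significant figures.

Q₀ = 17.51 vs Keq = 7.5110e+04 ⇒ Q<K, forward
Step 1:
                  C         L         B
  I          0.8105     6.481     8.635
  C         -0.7965   -0.3983    0.7965
  E         0.01395     6.083     9.432
  solve Keq expr → x = 0.3983; check Q = 7.5110e+04
Then change container volume by factor 0.8 (V_new/V_old).
Step 2:
                  C         L         B
  I         0.01744     7.603     11.79
  C       -0.001838 -9.1901e-04  0.001838
  E          0.0156     7.602     11.79
  solve Keq expr → x = 9.1901e-04; check Q = 7.5110e+04
Then add 2.094 M of L.
Step 3:
                  C         L         B
  I          0.0156     9.696     11.79
  C       -0.001784 -8.9225e-04  0.001784
  E         0.01382     9.696     11.79
  solve Keq expr → x = 8.9225e-04; check Q = 7.5110e+04

x = 8.9225e-04 M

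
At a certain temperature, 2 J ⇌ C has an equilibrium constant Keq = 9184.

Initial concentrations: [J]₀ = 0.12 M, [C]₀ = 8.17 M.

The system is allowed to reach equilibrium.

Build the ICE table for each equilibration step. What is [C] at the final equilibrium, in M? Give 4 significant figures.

Q₀ = 567.4 vs Keq = 9184 ⇒ Q<K, forward
Step 1:
                   J          C
  I             0.12       8.17
  C         -0.09009    0.04505
  E          0.02991      8.215
  solve Keq expr → x = 0.04505; check Q = 9184

[C]_eq = 8.215 M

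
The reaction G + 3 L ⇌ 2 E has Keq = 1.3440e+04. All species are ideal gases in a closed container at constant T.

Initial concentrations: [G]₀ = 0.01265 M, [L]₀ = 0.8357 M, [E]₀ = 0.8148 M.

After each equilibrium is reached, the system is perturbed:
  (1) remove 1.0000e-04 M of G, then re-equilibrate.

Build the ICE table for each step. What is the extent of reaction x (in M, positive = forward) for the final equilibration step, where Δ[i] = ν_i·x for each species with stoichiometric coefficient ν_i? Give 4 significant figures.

Q₀ = 89.92 vs Keq = 1.3440e+04 ⇒ Q<K, forward
Step 1:
                  G         L         E
  Initial   0.01265    0.8357    0.8148
  Change   -0.01255  -0.03764   0.02509
  Equil   1.0326e-04    0.7981    0.8399
  solve Keq expr → x = 0.01255; check Q = 1.3440e+04
Then remove 1.0000e-04 M of G.
Step 2:
                  G         L         E
  Initial 3.2626e-06    0.7981    0.8399
  Change  9.9835e-05 2.9950e-04 -1.9967e-04
  Equil   1.0310e-04    0.7984    0.8397
  solve Keq expr → x = -9.9835e-05; check Q = 1.3440e+04

x = -9.9835e-05 M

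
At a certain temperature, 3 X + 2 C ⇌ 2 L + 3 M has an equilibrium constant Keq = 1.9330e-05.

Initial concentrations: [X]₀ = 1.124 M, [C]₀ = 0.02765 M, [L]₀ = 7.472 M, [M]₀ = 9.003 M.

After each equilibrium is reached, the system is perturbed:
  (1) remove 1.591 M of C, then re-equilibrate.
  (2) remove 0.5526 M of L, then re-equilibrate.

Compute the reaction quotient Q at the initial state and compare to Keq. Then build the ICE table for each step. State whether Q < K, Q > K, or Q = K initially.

Q₀ = 3.7527e+07; Q > K (proceeds reverse)

Q₀ = 3.7527e+07 vs Keq = 1.9330e-05 ⇒ Q>K, reverse
Step 1:
                    X           C           L           M
  I             1.124     0.02765       7.472       9.003
  C             8.457       5.638      -5.638      -8.457
  E             9.581       5.666       1.834      0.5455
  solve Keq expr → x = -2.819; check Q = 1.9330e-05
Then remove 1.591 M of C.
Step 2:
                    X           C           L           M
  I             9.581       4.075       1.834      0.5455
  C           0.08931     0.05954    -0.05954    -0.08931
  E             9.671       4.135       1.774      0.4562
  solve Keq expr → x = -0.02977; check Q = 1.9330e-05
Then remove 0.5526 M of L.
Step 3:
                    X           C           L           M
  I             9.671       4.135       1.222      0.4562
  C          -0.09744    -0.06496     0.06496     0.09744
  E             9.573        4.07       1.286      0.5536
  solve Keq expr → x = 0.03248; check Q = 1.9330e-05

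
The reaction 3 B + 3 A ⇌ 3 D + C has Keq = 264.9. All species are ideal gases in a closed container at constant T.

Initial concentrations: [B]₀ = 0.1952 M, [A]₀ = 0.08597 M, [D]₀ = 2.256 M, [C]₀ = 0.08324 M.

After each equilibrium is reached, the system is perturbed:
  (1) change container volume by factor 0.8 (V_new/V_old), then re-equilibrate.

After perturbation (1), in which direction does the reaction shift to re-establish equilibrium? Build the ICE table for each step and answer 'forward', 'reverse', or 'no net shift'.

Q₀ = 2.0224e+05 vs Keq = 264.9 ⇒ Q>K, reverse
Step 1:
                  B         A         D         C
  I          0.1952   0.08597     2.256   0.08324
  C          0.1732    0.1732   -0.1732  -0.05773
  E          0.3684    0.2592     2.083   0.02551
  solve Keq expr → x = -0.05773; check Q = 264.9
Then change container volume by factor 0.8 (V_new/V_old).
Step 2:
                  B         A         D         C
  I          0.4605    0.3239     2.604   0.03189
  C        -0.01657  -0.01657   0.01657  0.005524
  E          0.4439    0.3074      2.62   0.03741
  solve Keq expr → x = 0.005524; check Q = 264.9

Direction: forward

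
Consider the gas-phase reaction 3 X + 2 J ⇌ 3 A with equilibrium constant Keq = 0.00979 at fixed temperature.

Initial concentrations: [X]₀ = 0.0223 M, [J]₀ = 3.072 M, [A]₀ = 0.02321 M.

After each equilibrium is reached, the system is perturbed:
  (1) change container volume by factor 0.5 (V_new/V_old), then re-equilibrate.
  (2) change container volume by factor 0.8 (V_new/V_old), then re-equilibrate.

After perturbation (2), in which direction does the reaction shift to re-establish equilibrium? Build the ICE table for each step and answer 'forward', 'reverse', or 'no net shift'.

Direction: forward

Q₀ = 0.1195 vs Keq = 0.00979 ⇒ Q>K, reverse
Step 1:
                    X           J           A
  I            0.0223       3.072     0.02321
  C          0.009029    0.006019   -0.009029
  E           0.03133       3.078     0.01418
  solve Keq expr → x = -0.00301; check Q = 0.00979
Then change container volume by factor 0.5 (V_new/V_old).
Step 2:
                    X           J           A
  I           0.06266       6.156     0.02836
  C         -0.009679   -0.006453    0.009679
  E           0.05298        6.15     0.03804
  solve Keq expr → x = 0.003226; check Q = 0.00979
Then change container volume by factor 0.8 (V_new/V_old).
Step 3:
                    X           J           A
  I           0.06622       7.687     0.04755
  C         -0.004154   -0.002769    0.004154
  E           0.06207       7.684     0.05171
  solve Keq expr → x = 0.001385; check Q = 0.00979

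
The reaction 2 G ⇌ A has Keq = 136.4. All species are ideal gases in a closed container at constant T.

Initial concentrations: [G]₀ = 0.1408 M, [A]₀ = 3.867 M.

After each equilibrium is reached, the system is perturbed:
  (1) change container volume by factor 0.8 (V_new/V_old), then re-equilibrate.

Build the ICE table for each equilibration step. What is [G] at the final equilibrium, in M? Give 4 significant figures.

[G]_eq = 0.1881 M

Q₀ = 195.1 vs Keq = 136.4 ⇒ Q>K, reverse
Step 1:
                   G          A
  init        0.1408      3.867
  Δ          0.02728   -0.01364
  eq          0.1681      3.853
  solve Keq expr → x = -0.01364; check Q = 136.4
Then change container volume by factor 0.8 (V_new/V_old).
Step 2:
                   G          A
  init        0.2101      4.817
  Δ         -0.02197    0.01098
  eq          0.1881      4.828
  solve Keq expr → x = 0.01098; check Q = 136.4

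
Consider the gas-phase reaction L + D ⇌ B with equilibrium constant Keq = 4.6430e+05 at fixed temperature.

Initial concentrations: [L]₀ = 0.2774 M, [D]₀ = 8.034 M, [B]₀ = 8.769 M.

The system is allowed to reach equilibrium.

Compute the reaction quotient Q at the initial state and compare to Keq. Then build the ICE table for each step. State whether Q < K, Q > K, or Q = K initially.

Q₀ = 3.935; Q < K (proceeds forward)

Q₀ = 3.935 vs Keq = 4.6430e+05 ⇒ Q<K, forward
Step 1:
                  L         D         B
  Initial    0.2774     8.034     8.769
  Change    -0.2774   -0.2774    0.2774
  Equil   2.5119e-06     7.757     9.046
  solve Keq expr → x = 0.2774; check Q = 4.6430e+05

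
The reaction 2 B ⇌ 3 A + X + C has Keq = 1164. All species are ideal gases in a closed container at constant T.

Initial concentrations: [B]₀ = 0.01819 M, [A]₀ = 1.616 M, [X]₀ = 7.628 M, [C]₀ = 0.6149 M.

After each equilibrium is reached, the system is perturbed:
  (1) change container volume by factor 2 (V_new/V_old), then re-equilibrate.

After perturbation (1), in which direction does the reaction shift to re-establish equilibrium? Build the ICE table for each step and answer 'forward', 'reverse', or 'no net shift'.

Direction: forward

Q₀ = 5.9824e+04 vs Keq = 1164 ⇒ Q>K, reverse
Step 1:
                    B           A           X           C
  Initial     0.01819       1.616       7.628      0.6149
  Change      0.09134      -0.137    -0.04567    -0.04567
  Equil        0.1095       1.479       7.582      0.5692
  solve Keq expr → x = -0.04567; check Q = 1164
Then change container volume by factor 2 (V_new/V_old).
Step 2:
                    B           A           X           C
  Initial     0.05476      0.7395       3.791      0.2846
  Change     -0.03279     0.04918     0.01639     0.01639
  Equil       0.02198      0.7887       3.808       0.301
  solve Keq expr → x = 0.01639; check Q = 1164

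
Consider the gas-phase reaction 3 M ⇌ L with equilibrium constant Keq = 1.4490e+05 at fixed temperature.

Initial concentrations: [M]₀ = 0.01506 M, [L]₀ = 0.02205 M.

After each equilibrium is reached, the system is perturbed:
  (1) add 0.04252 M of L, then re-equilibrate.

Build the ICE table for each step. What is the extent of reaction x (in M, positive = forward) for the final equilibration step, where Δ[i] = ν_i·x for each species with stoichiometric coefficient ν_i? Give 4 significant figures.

x = -7.1691e-04 M

Q₀ = 6456 vs Keq = 1.4490e+05 ⇒ Q<K, forward
Step 1:
                   M          L
  I          0.01506    0.02205
  C        -0.009477   0.003159
  E         0.005583    0.02521
  solve Keq expr → x = 0.003159; check Q = 1.4490e+05
Then add 0.04252 M of L.
Step 2:
                   M          L
  I         0.005583    0.06773
  C         0.002151 -7.1691e-04
  E         0.007733    0.06701
  solve Keq expr → x = -7.1691e-04; check Q = 1.4490e+05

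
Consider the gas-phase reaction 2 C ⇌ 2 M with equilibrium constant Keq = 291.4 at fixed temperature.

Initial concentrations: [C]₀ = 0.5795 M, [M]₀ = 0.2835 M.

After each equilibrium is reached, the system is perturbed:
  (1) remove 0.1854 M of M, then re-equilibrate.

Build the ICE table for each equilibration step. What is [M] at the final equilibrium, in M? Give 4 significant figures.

Q₀ = 0.2393 vs Keq = 291.4 ⇒ Q<K, forward
Step 1:
                  C         M
  I          0.5795    0.2835
  C         -0.5317    0.5317
  E         0.04776    0.8152
  solve Keq expr → x = 0.2659; check Q = 291.4
Then remove 0.1854 M of M.
Step 2:
                  C         M
  I         0.04776    0.6298
  C        -0.01026   0.01026
  E          0.0375    0.6401
  solve Keq expr → x = 0.00513; check Q = 291.4

[M]_eq = 0.6401 M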